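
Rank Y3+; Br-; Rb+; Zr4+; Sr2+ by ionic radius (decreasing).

Isoelectronic series (36 e⁻ each). Size is set by nuclear charge: more protons means a smaller ion. Zr4+ (Z=40), Y3+ (Z=39), Sr2+ (Z=38), Rb+ (Z=37), Br- (Z=35).

Br- > Rb+ > Sr2+ > Y3+ > Zr4+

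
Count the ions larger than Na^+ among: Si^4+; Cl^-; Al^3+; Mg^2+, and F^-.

Si^4+ (Z=14, 10 e⁻), Al^3+ (Z=13, 10 e⁻), Mg^2+ (Z=12, 10 e⁻), Na^+ (Z=11, 10 e⁻), F^- (Z=9, 10 e⁻), Cl^- (Z=17, 18 e⁻). Si^4+ < Al^3+ (isoelectronic, higher Z=14 is smaller); Al^3+ < Mg^2+ (isoelectronic, higher Z=13 is smaller); Mg^2+ < Na^+ (both 10 e⁻, Z=12>11); Na^+ < F^- (isoelectronic, higher Z=11 is smaller); F^- < Cl^- (same group, 1 shell fewer).
Overall: Si^4+ < Al^3+ < Mg^2+ < Na^+ < F^- < Cl^-. Na^+ has 3 below it and 2 above. That's 2.

2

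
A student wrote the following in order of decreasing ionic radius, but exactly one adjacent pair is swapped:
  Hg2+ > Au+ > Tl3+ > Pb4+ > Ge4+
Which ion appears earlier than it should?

The pair Hg2+, Au+ is the wrong way round — they are isoelectronic (78 e⁻) and Hg has more protons than Au (80 vs 79), making Hg2+ smaller. All other adjacent pairs agree with periodic trends, so Hg2+ is the misplaced ion.

Hg2+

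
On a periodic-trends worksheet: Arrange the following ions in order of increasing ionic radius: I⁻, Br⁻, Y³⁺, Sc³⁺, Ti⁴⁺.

Ti⁴⁺ (Z=22, 18 e⁻), Sc³⁺ (Z=21, 18 e⁻), Y³⁺ (Z=39, 36 e⁻), Br⁻ (Z=35, 36 e⁻), I⁻ (Z=53, 54 e⁻). Ti⁴⁺ < Sc³⁺ (isoelectronic, higher Z=22 is smaller); Sc³⁺ < Y³⁺ (same group, period 4 vs 5); Y³⁺ < Br⁻ (isoelectronic, higher Z=39 is smaller); Br⁻ < I⁻ (same group, 1 shell fewer).

Ti⁴⁺ < Sc³⁺ < Y³⁺ < Br⁻ < I⁻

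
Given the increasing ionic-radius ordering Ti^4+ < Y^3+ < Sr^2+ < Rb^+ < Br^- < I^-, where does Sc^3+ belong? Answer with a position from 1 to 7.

2

Work out protons and electrons: Ti^4+ (Z=22, 18 e⁻), Sc^3+ (Z=21, 18 e⁻), Y^3+ (Z=39, 36 e⁻), Sr^2+ (Z=38, 36 e⁻), Rb^+ (Z=37, 36 e⁻), Br^- (Z=35, 36 e⁻), I^- (Z=53, 54 e⁻). Ti^4+ < Sc^3+ (both 18 e⁻, Z=22>21); Sc^3+ < Y^3+ (same group, period 4 vs 5); Y^3+ < Sr^2+ (both 36 e⁻, Z=39>38); Sr^2+ < Rb^+ (both 36 e⁻, Z=38>37); Rb^+ < Br^- (isoelectronic, higher Z=37 is smaller); Br^- < I^- (same group, 1 shell fewer).
Putting Sc^3+ in gives Ti^4+ < Sc^3+ < Y^3+ < Sr^2+ < Rb^+ < Br^- < I^-; it lands at slot 2.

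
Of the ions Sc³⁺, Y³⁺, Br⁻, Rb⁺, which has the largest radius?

Br⁻

Electron counts and nuclear charges: Sc³⁺ has 18 e⁻ (Z=21), Y³⁺ has 36 e⁻ (Z=39), Rb⁺ has 36 e⁻ (Z=37), Br⁻ has 36 e⁻ (Z=35). Sc³⁺ < Y³⁺ (same group, period 4 vs 5); Y³⁺ < Rb⁺ (both 36 e⁻, Z=39>37); Rb⁺ < Br⁻ (isoelectronic, higher Z=37 is smaller).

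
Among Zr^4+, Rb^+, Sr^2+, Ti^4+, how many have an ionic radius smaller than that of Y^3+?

Ti^4+ (Z=22, 18 e⁻), Zr^4+ (Z=40, 36 e⁻), Y^3+ (Z=39, 36 e⁻), Sr^2+ (Z=38, 36 e⁻), Rb^+ (Z=37, 36 e⁻). Ti^4+ < Zr^4+ (same group, period 4 vs 5); Zr^4+ < Y^3+ (isoelectronic, higher Z=40 is smaller); Y^3+ < Sr^2+ (isoelectronic, higher Z=39 is smaller); Sr^2+ < Rb^+ (isoelectronic, higher Z=38 is smaller).
Overall: Ti^4+ < Zr^4+ < Y^3+ < Sr^2+ < Rb^+. Y^3+ has 2 below it and 2 above. That's 2.

2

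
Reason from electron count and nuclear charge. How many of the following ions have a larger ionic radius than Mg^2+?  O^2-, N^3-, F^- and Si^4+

3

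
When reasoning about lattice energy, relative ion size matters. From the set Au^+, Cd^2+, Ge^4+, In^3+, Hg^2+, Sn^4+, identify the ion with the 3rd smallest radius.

Electron counts and nuclear charges: Ge^4+ (Z=32, 28 e⁻), Sn^4+ (Z=50, 46 e⁻), In^3+ (Z=49, 46 e⁻), Cd^2+ (Z=48, 46 e⁻), Hg^2+ (Z=80, 78 e⁻), Au^+ (Z=79, 78 e⁻). Ge^4+ < Sn^4+ (same group, 1 shell fewer); Sn^4+ < In^3+ (isoelectronic, higher Z=50 is smaller); In^3+ < Cd^2+ (both 46 e⁻, Z=49>48); Cd^2+ < Hg^2+ (same group, period 5 vs 6); Hg^2+ < Au^+ (both 78 e⁻, Z=80>79).
That gives Ge^4+ < Sn^4+ < In^3+ < Cd^2+ < Hg^2+ < Au^+. From the smallest end, number 3 is In^3+.

In^3+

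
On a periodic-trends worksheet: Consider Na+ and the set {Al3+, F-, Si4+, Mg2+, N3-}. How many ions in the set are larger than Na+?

These species are isoelectronic with 10 electrons. The only difference is the number of protons: Si4+ (Z=14), Al3+ (Z=13), Mg2+ (Z=12), Na+ (Z=11), F- (Z=9), N3- (Z=7). The strongest nuclear pull (Si4+) gives the smallest ion.
Placing each against Na+: smaller — Si4+, Al3+, Mg2+; larger — F-, N3-. Count: 2.

2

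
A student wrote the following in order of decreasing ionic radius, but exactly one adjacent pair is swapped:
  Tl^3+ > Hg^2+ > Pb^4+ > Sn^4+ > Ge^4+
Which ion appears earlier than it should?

The pair Tl^3+, Hg^2+ is the wrong way round — Tl^3+ and Hg^2+ share 78 electrons; the higher nuclear charge on Tl (Z=81) contracts it more, so Tl^3+ < Hg^2+. All other adjacent pairs agree with periodic trends, so Tl^3+ is the misplaced ion.

Tl^3+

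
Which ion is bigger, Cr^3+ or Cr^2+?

Cr^2+

For a single element, ionic radius drops as positive charge rises — Cr^3+ < Cr^2+.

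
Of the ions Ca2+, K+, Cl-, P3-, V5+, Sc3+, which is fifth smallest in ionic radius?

Each ion has 18 electrons. The ranking follows nuclear charge in reverse — greater Z gives a smaller radius. V5+ (Z=23), Sc3+ (Z=21), Ca2+ (Z=20), K+ (Z=19), Cl- (Z=17), P3- (Z=15).
That gives V5+ < Sc3+ < Ca2+ < K+ < Cl- < P3-. From the smallest end, number 5 is Cl-.

Cl-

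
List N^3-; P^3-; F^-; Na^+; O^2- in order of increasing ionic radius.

Electron counts and nuclear charges: Na^+: 10 e⁻, Z=11, F^-: 10 e⁻, Z=9, O^2-: 10 e⁻, Z=8, N^3-: 10 e⁻, Z=7, P^3-: 18 e⁻, Z=15. Na^+ < F^- (both 10 e⁻, Z=11>9); F^- < O^2- (both 10 e⁻, Z=9>8); O^2- < N^3- (both 10 e⁻, Z=8>7); N^3- < P^3- (same group, 1 shell fewer).

Na^+ < F^- < O^2- < N^3- < P^3-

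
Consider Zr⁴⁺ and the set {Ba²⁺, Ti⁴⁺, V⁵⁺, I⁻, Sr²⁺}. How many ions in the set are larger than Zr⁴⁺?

Work out protons and electrons: V⁵⁺ (Z=23, 18 e⁻), Ti⁴⁺ (Z=22, 18 e⁻), Zr⁴⁺ (Z=40, 36 e⁻), Sr²⁺ (Z=38, 36 e⁻), Ba²⁺ (Z=56, 54 e⁻), I⁻ (Z=53, 54 e⁻). V⁵⁺ < Ti⁴⁺ (isoelectronic, higher Z=23 is smaller); Ti⁴⁺ < Zr⁴⁺ (same group, period 4 vs 5); Zr⁴⁺ < Sr²⁺ (isoelectronic, higher Z=40 is smaller); Sr²⁺ < Ba²⁺ (same group, 1 shell fewer); Ba²⁺ < I⁻ (isoelectronic, higher Z=56 is smaller).
Overall: V⁵⁺ < Ti⁴⁺ < Zr⁴⁺ < Sr²⁺ < Ba²⁺ < I⁻. Zr⁴⁺ has 2 below it and 3 above. Count: 3.

3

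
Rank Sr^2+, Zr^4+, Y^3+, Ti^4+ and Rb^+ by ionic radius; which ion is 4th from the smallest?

Sr^2+

First list Z and electron count for each: Ti^4+ (Z=22, 18 e⁻), Zr^4+ (Z=40, 36 e⁻), Y^3+ (Z=39, 36 e⁻), Sr^2+ (Z=38, 36 e⁻), Rb^+ (Z=37, 36 e⁻). Ti^4+ < Zr^4+ (same group, 1 shell fewer); Zr^4+ < Y^3+ (both 36 e⁻, Z=40>39); Y^3+ < Sr^2+ (isoelectronic, higher Z=39 is smaller); Sr^2+ < Rb^+ (isoelectronic, higher Z=38 is smaller).
Ordering: Ti^4+ < Zr^4+ < Y^3+ < Sr^2+ < Rb^+. The 4th smallest is Sr^2+.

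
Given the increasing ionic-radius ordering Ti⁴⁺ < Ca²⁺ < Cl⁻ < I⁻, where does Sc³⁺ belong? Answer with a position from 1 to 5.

2

First list Z and electron count for each: Ti⁴⁺ (Z=22, 18 e⁻), Sc³⁺ (Z=21, 18 e⁻), Ca²⁺ (Z=20, 18 e⁻), Cl⁻ (Z=17, 18 e⁻), I⁻ (Z=53, 54 e⁻). Ti⁴⁺ < Sc³⁺ (isoelectronic, higher Z=22 is smaller); Sc³⁺ < Ca²⁺ (isoelectronic, higher Z=21 is smaller); Ca²⁺ < Cl⁻ (isoelectronic, higher Z=20 is smaller); Cl⁻ < I⁻ (same group, 2 shells fewer).
Merged order: Ti⁴⁺ < Sc³⁺ < Ca²⁺ < Cl⁻ < I⁻ — Sc³⁺ is number 2.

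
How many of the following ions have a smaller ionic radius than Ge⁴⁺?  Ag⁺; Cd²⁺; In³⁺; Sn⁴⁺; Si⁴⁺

First list Z and electron count for each: Si⁴⁺ (Z=14, 10 e⁻), Ge⁴⁺ (Z=32, 28 e⁻), Sn⁴⁺ (Z=50, 46 e⁻), In³⁺ (Z=49, 46 e⁻), Cd²⁺ (Z=48, 46 e⁻), Ag⁺ (Z=47, 46 e⁻). Si⁴⁺ < Ge⁴⁺ (same group, 1 shell fewer); Ge⁴⁺ < Sn⁴⁺ (same group, 1 shell fewer); Sn⁴⁺ < In³⁺ (both 46 e⁻, Z=50>49); In³⁺ < Cd²⁺ (isoelectronic, higher Z=49 is smaller); Cd²⁺ < Ag⁺ (both 46 e⁻, Z=48>47).
Placing each against Ge⁴⁺: smaller — Si⁴⁺; larger — Sn⁴⁺, In³⁺, Cd²⁺, Ag⁺. Count: 1.

1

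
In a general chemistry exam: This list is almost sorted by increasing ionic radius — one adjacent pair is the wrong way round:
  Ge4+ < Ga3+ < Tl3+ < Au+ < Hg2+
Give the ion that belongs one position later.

Au+

The pair Au+, Hg2+ is the wrong way round — they are isoelectronic (78 e⁻) and Hg has more protons than Au (80 vs 79), making Hg2+ smaller. All other adjacent pairs agree with periodic trends, so Au+ is the misplaced ion.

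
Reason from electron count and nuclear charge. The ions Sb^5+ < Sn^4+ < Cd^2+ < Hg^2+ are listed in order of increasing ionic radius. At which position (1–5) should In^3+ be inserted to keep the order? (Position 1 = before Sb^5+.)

Work out protons and electrons: Sb^5+ (Z=51, 46 e⁻), Sn^4+ (Z=50, 46 e⁻), In^3+ (Z=49, 46 e⁻), Cd^2+ (Z=48, 46 e⁻), Hg^2+ (Z=80, 78 e⁻). Sb^5+ < Sn^4+ (both 46 e⁻, Z=51>50); Sn^4+ < In^3+ (both 46 e⁻, Z=50>49); In^3+ < Cd^2+ (isoelectronic, higher Z=49 is smaller); Cd^2+ < Hg^2+ (same group, period 5 vs 6).
Merged order: Sb^5+ < Sn^4+ < In^3+ < Cd^2+ < Hg^2+ — In^3+ is number 3.

3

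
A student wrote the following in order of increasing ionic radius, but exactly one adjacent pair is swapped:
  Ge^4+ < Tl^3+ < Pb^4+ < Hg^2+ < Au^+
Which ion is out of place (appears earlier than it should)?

The pair Tl^3+, Pb^4+ is the wrong way round — both have 78 electrons but Z(Pb)=82 > Z(Tl)=81, so Pb^4+ should be the smaller of the two. All other adjacent pairs agree with periodic trends, so Tl^3+ is the misplaced ion.

Tl^3+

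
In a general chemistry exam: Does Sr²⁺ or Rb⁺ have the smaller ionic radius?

All of these have 36 electrons (isoelectronic). With the same electron cloud, the ion with the most protons pulls it in tightest. Nuclear charges: Sr²⁺ (Z=38), Rb⁺ (Z=37). Highest Z is smallest.

Sr²⁺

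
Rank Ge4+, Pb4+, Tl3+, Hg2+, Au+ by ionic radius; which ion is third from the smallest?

Tl3+

Ge4+ (Z=32, 28 e⁻), Pb4+ (Z=82, 78 e⁻), Tl3+ (Z=81, 78 e⁻), Hg2+ (Z=80, 78 e⁻), Au+ (Z=79, 78 e⁻). Ge4+ < Pb4+ (same group, 2 shells fewer); Pb4+ < Tl3+ (both 78 e⁻, Z=82>81); Tl3+ < Hg2+ (isoelectronic, higher Z=81 is smaller); Hg2+ < Au+ (both 78 e⁻, Z=80>79).
Ordering: Ge4+ < Pb4+ < Tl3+ < Hg2+ < Au+. The third smallest is Tl3+.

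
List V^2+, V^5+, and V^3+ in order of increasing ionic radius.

These are all V ions. Removing more electrons (higher positive charge) pulls the remaining electrons in closer, so V^5+ is smallest and V^2+ is largest.

V^5+ < V^3+ < V^2+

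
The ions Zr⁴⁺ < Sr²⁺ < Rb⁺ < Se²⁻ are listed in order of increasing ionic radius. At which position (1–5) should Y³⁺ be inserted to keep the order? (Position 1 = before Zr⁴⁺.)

2

Isoelectronic series (36 e⁻ each). Size is set by nuclear charge: more protons means a smaller ion. Zr⁴⁺ (Z=40), Y³⁺ (Z=39), Sr²⁺ (Z=38), Rb⁺ (Z=37), Se²⁻ (Z=34).
Putting Y³⁺ in gives Zr⁴⁺ < Y³⁺ < Sr²⁺ < Rb⁺ < Se²⁻; it lands at slot 2.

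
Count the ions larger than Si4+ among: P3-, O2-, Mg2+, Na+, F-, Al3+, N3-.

7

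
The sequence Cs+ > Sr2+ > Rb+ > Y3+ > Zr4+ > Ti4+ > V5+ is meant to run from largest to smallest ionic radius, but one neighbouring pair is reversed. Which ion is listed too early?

Sr2+

Scanning neighbour by neighbour, only Sr2+/Rb+ violates a trend: both have 36 electrons but Z(Sr)=38 > Z(Rb)=37, so Sr2+ should be the smaller of the two. That makes Sr2+ the one sitting a position early relative to where it belongs.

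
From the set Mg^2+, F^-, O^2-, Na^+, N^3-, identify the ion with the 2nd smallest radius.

Each ion has 10 electrons. The ranking follows nuclear charge in reverse — greater Z gives a smaller radius. Mg^2+ (Z=12), Na^+ (Z=11), F^- (Z=9), O^2- (Z=8), N^3- (Z=7).
Full ascending order: Mg^2+ < Na^+ < F^- < O^2- < N^3-. Counting from the smallest, position 2 is Na^+.

Na^+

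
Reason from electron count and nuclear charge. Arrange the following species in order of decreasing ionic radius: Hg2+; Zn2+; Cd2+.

Same group, same charge. Going down the group adds an extra shell of electrons, so the ion gets larger: Zn2+ is highest in the group and smallest.

Hg2+ > Cd2+ > Zn2+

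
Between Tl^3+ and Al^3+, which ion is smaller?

Al^3+

Same group, same charge. Going down the group adds an extra shell of electrons, so the ion gets larger: Al^3+ is highest in the group and smallest.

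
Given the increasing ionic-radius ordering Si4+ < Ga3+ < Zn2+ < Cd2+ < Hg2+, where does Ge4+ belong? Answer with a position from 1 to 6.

Tabulating Z and e⁻: Si4+: 10 e⁻, Z=14, Ge4+: 28 e⁻, Z=32, Ga3+: 28 e⁻, Z=31, Zn2+: 28 e⁻, Z=30, Cd2+: 46 e⁻, Z=48, Hg2+: 78 e⁻, Z=80. Si4+ < Ge4+ (same group, period 3 vs 4); Ge4+ < Ga3+ (isoelectronic, higher Z=32 is smaller); Ga3+ < Zn2+ (isoelectronic, higher Z=31 is smaller); Zn2+ < Cd2+ (same group, period 4 vs 5); Cd2+ < Hg2+ (same group, 1 shell fewer).
Merged order: Si4+ < Ge4+ < Ga3+ < Zn2+ < Cd2+ < Hg2+ — Ge4+ is number 2.

2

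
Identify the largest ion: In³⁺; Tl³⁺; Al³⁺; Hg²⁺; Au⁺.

Au⁺

Work out protons and electrons: Al³⁺ (Z=13, 10 e⁻), In³⁺ (Z=49, 46 e⁻), Tl³⁺ (Z=81, 78 e⁻), Hg²⁺ (Z=80, 78 e⁻), Au⁺ (Z=79, 78 e⁻). Al³⁺ < In³⁺ (same group, period 3 vs 5); In³⁺ < Tl³⁺ (same group, period 5 vs 6); Tl³⁺ < Hg²⁺ (isoelectronic, higher Z=81 is smaller); Hg²⁺ < Au⁺ (both 78 e⁻, Z=80>79).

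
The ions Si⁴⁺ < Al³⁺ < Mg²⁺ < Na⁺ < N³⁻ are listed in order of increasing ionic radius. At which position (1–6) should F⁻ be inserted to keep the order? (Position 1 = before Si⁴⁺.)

5

Each ion has 10 electrons. The ranking follows nuclear charge in reverse — greater Z gives a smaller radius. Si⁴⁺ (Z=14), Al³⁺ (Z=13), Mg²⁺ (Z=12), Na⁺ (Z=11), F⁻ (Z=9), N³⁻ (Z=7).
Putting F⁻ in gives Si⁴⁺ < Al³⁺ < Mg²⁺ < Na⁺ < F⁻ < N³⁻; it lands at slot 5.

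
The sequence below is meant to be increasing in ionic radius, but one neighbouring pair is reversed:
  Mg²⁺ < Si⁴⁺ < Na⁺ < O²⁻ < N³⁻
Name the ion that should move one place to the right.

Mg²⁺

Compare adjacent ions: both have 10 electrons but Z(Si)=14 > Z(Mg)=12, so Si⁴⁺ should be the smaller of the two — yet in this increasing list Mg²⁺ sits before Si⁴⁺. Nothing else is reversed, so Mg²⁺ should move one place to the right.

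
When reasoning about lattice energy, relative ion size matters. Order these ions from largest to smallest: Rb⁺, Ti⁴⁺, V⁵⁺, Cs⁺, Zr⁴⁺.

Cs⁺ > Rb⁺ > Zr⁴⁺ > Ti⁴⁺ > V⁵⁺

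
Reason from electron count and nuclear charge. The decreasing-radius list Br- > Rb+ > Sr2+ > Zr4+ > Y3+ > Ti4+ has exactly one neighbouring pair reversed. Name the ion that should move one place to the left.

Y3+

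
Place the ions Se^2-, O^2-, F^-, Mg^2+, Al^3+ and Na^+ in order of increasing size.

Tabulating Z and e⁻: Al^3+ has 10 e⁻ (Z=13), Mg^2+ has 10 e⁻ (Z=12), Na^+ has 10 e⁻ (Z=11), F^- has 10 e⁻ (Z=9), O^2- has 10 e⁻ (Z=8), Se^2- has 36 e⁻ (Z=34). Al^3+ < Mg^2+ (isoelectronic, higher Z=13 is smaller); Mg^2+ < Na^+ (both 10 e⁻, Z=12>11); Na^+ < F^- (both 10 e⁻, Z=11>9); F^- < O^2- (both 10 e⁻, Z=9>8); O^2- < Se^2- (same group, period 2 vs 4).

Al^3+ < Mg^2+ < Na^+ < F^- < O^2- < Se^2-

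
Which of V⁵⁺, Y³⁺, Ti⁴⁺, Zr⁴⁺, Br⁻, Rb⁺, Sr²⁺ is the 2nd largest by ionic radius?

Rb⁺

Electron counts and nuclear charges: V⁵⁺ (Z=23, 18 e⁻), Ti⁴⁺ (Z=22, 18 e⁻), Zr⁴⁺ (Z=40, 36 e⁻), Y³⁺ (Z=39, 36 e⁻), Sr²⁺ (Z=38, 36 e⁻), Rb⁺ (Z=37, 36 e⁻), Br⁻ (Z=35, 36 e⁻). V⁵⁺ < Ti⁴⁺ (isoelectronic, higher Z=23 is smaller); Ti⁴⁺ < Zr⁴⁺ (same group, 1 shell fewer); Zr⁴⁺ < Y³⁺ (both 36 e⁻, Z=40>39); Y³⁺ < Sr²⁺ (isoelectronic, higher Z=39 is smaller); Sr²⁺ < Rb⁺ (isoelectronic, higher Z=38 is smaller); Rb⁺ < Br⁻ (both 36 e⁻, Z=37>35).
So the order is V⁵⁺ < Ti⁴⁺ < Zr⁴⁺ < Y³⁺ < Sr²⁺ < Rb⁺ < Br⁻; the 2nd-largest ion is Rb⁺.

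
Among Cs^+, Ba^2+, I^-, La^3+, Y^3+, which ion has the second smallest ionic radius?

La^3+

Work out protons and electrons: Y^3+ (Z=39, 36 e⁻), La^3+ (Z=57, 54 e⁻), Ba^2+ (Z=56, 54 e⁻), Cs^+ (Z=55, 54 e⁻), I^- (Z=53, 54 e⁻). Y^3+ < La^3+ (same group, period 5 vs 6); La^3+ < Ba^2+ (isoelectronic, higher Z=57 is smaller); Ba^2+ < Cs^+ (isoelectronic, higher Z=56 is smaller); Cs^+ < I^- (isoelectronic, higher Z=55 is smaller).
So the order is Y^3+ < La^3+ < Ba^2+ < Cs^+ < I^-; the 2nd-smallest ion is La^3+.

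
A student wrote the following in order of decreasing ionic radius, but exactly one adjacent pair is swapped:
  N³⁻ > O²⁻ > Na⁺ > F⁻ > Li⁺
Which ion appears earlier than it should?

Check each adjacent pair. Na⁺ and F⁻ are reversed: they are isoelectronic (10 e⁻) and Na has more protons than F (11 vs 9), making Na⁺ smaller. No other neighbouring pair contradicts the periodic trends, so Na⁺ is the ion listed too early.

Na⁺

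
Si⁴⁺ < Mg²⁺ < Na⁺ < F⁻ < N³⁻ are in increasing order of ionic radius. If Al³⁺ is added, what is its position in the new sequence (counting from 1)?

All of these have 10 electrons (isoelectronic). With the same electron cloud, the ion with the most protons pulls it in tightest. Nuclear charges: Si⁴⁺ (Z=14), Al³⁺ (Z=13), Mg²⁺ (Z=12), Na⁺ (Z=11), F⁻ (Z=9), N³⁻ (Z=7). Highest Z is smallest.
The complete sequence is Si⁴⁺ < Al³⁺ < Mg²⁺ < Na⁺ < F⁻ < N³⁻. Al³⁺ sits at position 2.

2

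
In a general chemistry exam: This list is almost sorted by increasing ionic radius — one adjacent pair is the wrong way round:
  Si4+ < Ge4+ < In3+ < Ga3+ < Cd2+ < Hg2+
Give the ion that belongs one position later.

In3+

Scanning neighbour by neighbour, only In3+/Ga3+ violates a trend: same group and charge — period 4 sits above period 5, so Ga3+ is smaller. That makes In3+ the one sitting a position early relative to where it belongs.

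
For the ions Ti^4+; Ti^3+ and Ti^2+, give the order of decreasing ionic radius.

Ti^2+ > Ti^3+ > Ti^4+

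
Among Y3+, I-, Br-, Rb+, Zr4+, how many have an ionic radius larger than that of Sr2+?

3

Tabulating Z and e⁻: Zr4+ has 36 e⁻ (Z=40), Y3+ has 36 e⁻ (Z=39), Sr2+ has 36 e⁻ (Z=38), Rb+ has 36 e⁻ (Z=37), Br- has 36 e⁻ (Z=35), I- has 54 e⁻ (Z=53). Zr4+ < Y3+ (both 36 e⁻, Z=40>39); Y3+ < Sr2+ (isoelectronic, higher Z=39 is smaller); Sr2+ < Rb+ (both 36 e⁻, Z=38>37); Rb+ < Br- (both 36 e⁻, Z=37>35); Br- < I- (same group, 1 shell fewer).
Placing each against Sr2+: smaller — Zr4+, Y3+; larger — Rb+, Br-, I-. That's 3.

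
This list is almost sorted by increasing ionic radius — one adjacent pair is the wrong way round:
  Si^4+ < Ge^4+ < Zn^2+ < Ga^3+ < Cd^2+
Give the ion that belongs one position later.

Zn^2+

Compare adjacent ions: they are isoelectronic (28 e⁻) and Ga has more protons than Zn (31 vs 30), making Ga^3+ smaller — yet in this increasing list Zn^2+ sits before Ga^3+. Nothing else is reversed, so Zn^2+ should move one place to the right.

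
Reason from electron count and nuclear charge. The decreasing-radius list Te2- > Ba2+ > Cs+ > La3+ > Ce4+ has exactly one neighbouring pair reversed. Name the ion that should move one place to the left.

Compare adjacent ions: they are isoelectronic (54 e⁻) and Ba has more protons than Cs (56 vs 55), making Ba2+ smaller — yet in this decreasing list Ba2+ sits before Cs+. Nothing else is reversed, so Cs+ should move one place to the left.

Cs+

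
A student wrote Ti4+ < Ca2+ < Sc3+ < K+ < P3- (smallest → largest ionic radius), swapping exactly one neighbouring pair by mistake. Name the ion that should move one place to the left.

Sc3+

The pair Ca2+, Sc3+ is the wrong way round — they are isoelectronic (18 e⁻) and Sc has more protons than Ca (21 vs 20), making Sc3+ smaller. All other adjacent pairs agree with periodic trends, so Sc3+ is the misplaced ion.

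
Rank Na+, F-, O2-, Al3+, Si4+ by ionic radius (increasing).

All of these have 10 electrons (isoelectronic). With the same electron cloud, the ion with the most protons pulls it in tightest. Nuclear charges: Si4+ (Z=14), Al3+ (Z=13), Na+ (Z=11), F- (Z=9), O2- (Z=8). Highest Z is smallest.

Si4+ < Al3+ < Na+ < F- < O2-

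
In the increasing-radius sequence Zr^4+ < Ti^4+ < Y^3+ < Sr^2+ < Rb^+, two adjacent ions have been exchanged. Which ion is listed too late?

Ti^4+

The pair Zr^4+, Ti^4+ is the wrong way round — Ti^4+ and Zr^4+ are in one column with the same charge; the lighter period-4 ion has one fewer shell and is smaller. All other adjacent pairs agree with periodic trends, so Ti^4+ is the misplaced ion.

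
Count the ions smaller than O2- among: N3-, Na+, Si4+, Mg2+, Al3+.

All of these have 10 electrons (isoelectronic). With the same electron cloud, the ion with the most protons pulls it in tightest. Nuclear charges: Si4+ (Z=14), Al3+ (Z=13), Mg2+ (Z=12), Na+ (Z=11), O2- (Z=8), N3- (Z=7). Highest Z is smallest.
Relative to O2-, the ions that are smaller are Si4+, Al3+, Mg2+, Na+. So 4 are smaller.

4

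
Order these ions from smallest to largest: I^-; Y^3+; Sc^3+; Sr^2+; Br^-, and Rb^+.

Sc^3+ < Y^3+ < Sr^2+ < Rb^+ < Br^- < I^-

First list Z and electron count for each: Sc^3+ has 18 e⁻ (Z=21), Y^3+ has 36 e⁻ (Z=39), Sr^2+ has 36 e⁻ (Z=38), Rb^+ has 36 e⁻ (Z=37), Br^- has 36 e⁻ (Z=35), I^- has 54 e⁻ (Z=53). Sc^3+ < Y^3+ (same group, 1 shell fewer); Y^3+ < Sr^2+ (isoelectronic, higher Z=39 is smaller); Sr^2+ < Rb^+ (isoelectronic, higher Z=38 is smaller); Rb^+ < Br^- (both 36 e⁻, Z=37>35); Br^- < I^- (same group, 1 shell fewer).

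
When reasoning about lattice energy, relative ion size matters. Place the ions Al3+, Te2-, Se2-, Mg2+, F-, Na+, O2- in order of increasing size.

Al3+ < Mg2+ < Na+ < F- < O2- < Se2- < Te2-

Al3+: 10 e⁻, Z=13, Mg2+: 10 e⁻, Z=12, Na+: 10 e⁻, Z=11, F-: 10 e⁻, Z=9, O2-: 10 e⁻, Z=8, Se2-: 36 e⁻, Z=34, Te2-: 54 e⁻, Z=52. Al3+ < Mg2+ (both 10 e⁻, Z=13>12); Mg2+ < Na+ (both 10 e⁻, Z=12>11); Na+ < F- (isoelectronic, higher Z=11 is smaller); F- < O2- (isoelectronic, higher Z=9 is smaller); O2- < Se2- (same group, 2 shells fewer); Se2- < Te2- (same group, 1 shell fewer).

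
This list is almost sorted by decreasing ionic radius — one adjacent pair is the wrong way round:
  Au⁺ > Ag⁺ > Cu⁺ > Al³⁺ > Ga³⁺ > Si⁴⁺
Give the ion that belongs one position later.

Al³⁺

Compare adjacent ions: same group and charge — period 3 sits above period 4, so Al³⁺ is smaller — yet in this decreasing list Al³⁺ sits before Ga³⁺. Nothing else is reversed, so Al³⁺ should move one place to the right.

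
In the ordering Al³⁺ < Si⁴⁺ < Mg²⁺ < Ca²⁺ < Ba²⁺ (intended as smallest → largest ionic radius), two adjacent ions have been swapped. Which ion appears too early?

Al³⁺

Compare adjacent ions: they are isoelectronic (10 e⁻) and Si has more protons than Al (14 vs 13), making Si⁴⁺ smaller — yet in this increasing list Al³⁺ sits before Si⁴⁺. Nothing else is reversed, so Al³⁺ should move one place to the right.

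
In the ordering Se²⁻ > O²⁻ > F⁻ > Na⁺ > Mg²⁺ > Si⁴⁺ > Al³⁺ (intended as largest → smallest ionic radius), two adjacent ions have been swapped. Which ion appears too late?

Scanning neighbour by neighbour, only Si⁴⁺/Al³⁺ violates a trend: they are isoelectronic (10 e⁻) and Si has more protons than Al (14 vs 13), making Si⁴⁺ smaller. That makes Al³⁺ the one sitting a position late relative to where it belongs.

Al³⁺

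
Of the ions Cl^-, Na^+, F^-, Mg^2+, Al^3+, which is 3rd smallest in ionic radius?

Na^+

Electron counts and nuclear charges: Al^3+: 10 e⁻, Z=13, Mg^2+: 10 e⁻, Z=12, Na^+: 10 e⁻, Z=11, F^-: 10 e⁻, Z=9, Cl^-: 18 e⁻, Z=17. Al^3+ < Mg^2+ (isoelectronic, higher Z=13 is smaller); Mg^2+ < Na^+ (both 10 e⁻, Z=12>11); Na^+ < F^- (isoelectronic, higher Z=11 is smaller); F^- < Cl^- (same group, 1 shell fewer).
Full ascending order: Al^3+ < Mg^2+ < Na^+ < F^- < Cl^-. Counting from the smallest, position 3 is Na^+.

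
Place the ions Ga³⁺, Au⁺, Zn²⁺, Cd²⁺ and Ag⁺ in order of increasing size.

Ga³⁺ < Zn²⁺ < Cd²⁺ < Ag⁺ < Au⁺

First list Z and electron count for each: Ga³⁺ has 28 e⁻ (Z=31), Zn²⁺ has 28 e⁻ (Z=30), Cd²⁺ has 46 e⁻ (Z=48), Ag⁺ has 46 e⁻ (Z=47), Au⁺ has 78 e⁻ (Z=79). Ga³⁺ < Zn²⁺ (isoelectronic, higher Z=31 is smaller); Zn²⁺ < Cd²⁺ (same group, period 4 vs 5); Cd²⁺ < Ag⁺ (isoelectronic, higher Z=48 is smaller); Ag⁺ < Au⁺ (same group, 1 shell fewer).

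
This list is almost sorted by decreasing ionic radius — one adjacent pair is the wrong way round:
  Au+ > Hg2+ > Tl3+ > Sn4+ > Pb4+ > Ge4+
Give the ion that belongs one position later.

Sn4+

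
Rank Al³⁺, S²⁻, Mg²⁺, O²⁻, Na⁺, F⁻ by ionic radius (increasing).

Al³⁺ < Mg²⁺ < Na⁺ < F⁻ < O²⁻ < S²⁻

Electron counts and nuclear charges: Al³⁺: 10 e⁻, Z=13, Mg²⁺: 10 e⁻, Z=12, Na⁺: 10 e⁻, Z=11, F⁻: 10 e⁻, Z=9, O²⁻: 10 e⁻, Z=8, S²⁻: 18 e⁻, Z=16. Al³⁺ < Mg²⁺ (isoelectronic, higher Z=13 is smaller); Mg²⁺ < Na⁺ (both 10 e⁻, Z=12>11); Na⁺ < F⁻ (isoelectronic, higher Z=11 is smaller); F⁻ < O²⁻ (isoelectronic, higher Z=9 is smaller); O²⁻ < S²⁻ (same group, 1 shell fewer).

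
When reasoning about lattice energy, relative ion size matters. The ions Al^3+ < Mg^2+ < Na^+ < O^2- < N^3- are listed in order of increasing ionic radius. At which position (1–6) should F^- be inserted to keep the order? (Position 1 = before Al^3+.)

4

These species are isoelectronic with 10 electrons. The only difference is the number of protons: Al^3+ (Z=13), Mg^2+ (Z=12), Na^+ (Z=11), F^- (Z=9), O^2- (Z=8), N^3- (Z=7). The strongest nuclear pull (Al^3+) gives the smallest ion.
Merged order: Al^3+ < Mg^2+ < Na^+ < F^- < O^2- < N^3- — F^- is number 4.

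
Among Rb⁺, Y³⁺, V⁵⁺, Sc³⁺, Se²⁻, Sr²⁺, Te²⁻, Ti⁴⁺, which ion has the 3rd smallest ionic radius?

Work out protons and electrons: V⁵⁺ has 18 e⁻ (Z=23), Ti⁴⁺ has 18 e⁻ (Z=22), Sc³⁺ has 18 e⁻ (Z=21), Y³⁺ has 36 e⁻ (Z=39), Sr²⁺ has 36 e⁻ (Z=38), Rb⁺ has 36 e⁻ (Z=37), Se²⁻ has 36 e⁻ (Z=34), Te²⁻ has 54 e⁻ (Z=52). V⁵⁺ < Ti⁴⁺ (isoelectronic, higher Z=23 is smaller); Ti⁴⁺ < Sc³⁺ (both 18 e⁻, Z=22>21); Sc³⁺ < Y³⁺ (same group, 1 shell fewer); Y³⁺ < Sr²⁺ (isoelectronic, higher Z=39 is smaller); Sr²⁺ < Rb⁺ (isoelectronic, higher Z=38 is smaller); Rb⁺ < Se²⁻ (isoelectronic, higher Z=37 is smaller); Se²⁻ < Te²⁻ (same group, 1 shell fewer).
Full ascending order: V⁵⁺ < Ti⁴⁺ < Sc³⁺ < Y³⁺ < Sr²⁺ < Rb⁺ < Se²⁻ < Te²⁻. Counting from the smallest, position 3 is Sc³⁺.

Sc³⁺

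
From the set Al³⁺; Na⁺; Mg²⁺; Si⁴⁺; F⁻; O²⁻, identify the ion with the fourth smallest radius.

Na⁺

These species are isoelectronic with 10 electrons. The only difference is the number of protons: Si⁴⁺ (Z=14), Al³⁺ (Z=13), Mg²⁺ (Z=12), Na⁺ (Z=11), F⁻ (Z=9), O²⁻ (Z=8). The strongest nuclear pull (Si⁴⁺) gives the smallest ion.
That gives Si⁴⁺ < Al³⁺ < Mg²⁺ < Na⁺ < F⁻ < O²⁻. From the smallest end, number 4 is Na⁺.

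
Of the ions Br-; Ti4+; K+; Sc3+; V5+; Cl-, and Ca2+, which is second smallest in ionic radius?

Ti4+

V5+ has 18 e⁻ (Z=23), Ti4+ has 18 e⁻ (Z=22), Sc3+ has 18 e⁻ (Z=21), Ca2+ has 18 e⁻ (Z=20), K+ has 18 e⁻ (Z=19), Cl- has 18 e⁻ (Z=17), Br- has 36 e⁻ (Z=35). V5+ < Ti4+ (isoelectronic, higher Z=23 is smaller); Ti4+ < Sc3+ (both 18 e⁻, Z=22>21); Sc3+ < Ca2+ (both 18 e⁻, Z=21>20); Ca2+ < K+ (both 18 e⁻, Z=20>19); K+ < Cl- (both 18 e⁻, Z=19>17); Cl- < Br- (same group, period 3 vs 4).
That gives V5+ < Ti4+ < Sc3+ < Ca2+ < K+ < Cl- < Br-. From the smallest end, number 2 is Ti4+.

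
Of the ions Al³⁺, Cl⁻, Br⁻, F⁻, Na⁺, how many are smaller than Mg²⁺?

Electron counts and nuclear charges: Al³⁺ (Z=13, 10 e⁻), Mg²⁺ (Z=12, 10 e⁻), Na⁺ (Z=11, 10 e⁻), F⁻ (Z=9, 10 e⁻), Cl⁻ (Z=17, 18 e⁻), Br⁻ (Z=35, 36 e⁻). Al³⁺ < Mg²⁺ (isoelectronic, higher Z=13 is smaller); Mg²⁺ < Na⁺ (isoelectronic, higher Z=12 is smaller); Na⁺ < F⁻ (isoelectronic, higher Z=11 is smaller); F⁻ < Cl⁻ (same group, 1 shell fewer); Cl⁻ < Br⁻ (same group, 1 shell fewer).
Relative to Mg²⁺, the ions that are smaller are Al³⁺. So 1 is smaller.

1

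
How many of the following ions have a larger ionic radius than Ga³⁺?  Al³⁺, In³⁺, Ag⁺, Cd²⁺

Work out protons and electrons: Al³⁺: 10 e⁻, Z=13, Ga³⁺: 28 e⁻, Z=31, In³⁺: 46 e⁻, Z=49, Cd²⁺: 46 e⁻, Z=48, Ag⁺: 46 e⁻, Z=47. Al³⁺ < Ga³⁺ (same group, 1 shell fewer); Ga³⁺ < In³⁺ (same group, 1 shell fewer); In³⁺ < Cd²⁺ (isoelectronic, higher Z=49 is smaller); Cd²⁺ < Ag⁺ (both 46 e⁻, Z=48>47).
Ordering all of them (including Ga³⁺) by radius gives Al³⁺ < Ga³⁺ < In³⁺ < Cd²⁺ < Ag⁺. That's 3.

3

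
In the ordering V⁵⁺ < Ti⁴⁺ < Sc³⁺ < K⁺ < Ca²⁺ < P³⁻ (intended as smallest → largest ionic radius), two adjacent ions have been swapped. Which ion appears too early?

Scanning neighbour by neighbour, only K⁺/Ca²⁺ violates a trend: Ca²⁺ and K⁺ share 18 electrons; the higher nuclear charge on Ca (Z=20) contracts it more, so Ca²⁺ < K⁺. That makes K⁺ the one sitting a position early relative to where it belongs.

K⁺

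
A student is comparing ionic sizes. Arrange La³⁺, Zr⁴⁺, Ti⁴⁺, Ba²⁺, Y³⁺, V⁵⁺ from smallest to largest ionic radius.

Electron counts and nuclear charges: V⁵⁺ has 18 e⁻ (Z=23), Ti⁴⁺ has 18 e⁻ (Z=22), Zr⁴⁺ has 36 e⁻ (Z=40), Y³⁺ has 36 e⁻ (Z=39), La³⁺ has 54 e⁻ (Z=57), Ba²⁺ has 54 e⁻ (Z=56). V⁵⁺ < Ti⁴⁺ (both 18 e⁻, Z=23>22); Ti⁴⁺ < Zr⁴⁺ (same group, period 4 vs 5); Zr⁴⁺ < Y³⁺ (isoelectronic, higher Z=40 is smaller); Y³⁺ < La³⁺ (same group, period 5 vs 6); La³⁺ < Ba²⁺ (both 54 e⁻, Z=57>56).

V⁵⁺ < Ti⁴⁺ < Zr⁴⁺ < Y³⁺ < La³⁺ < Ba²⁺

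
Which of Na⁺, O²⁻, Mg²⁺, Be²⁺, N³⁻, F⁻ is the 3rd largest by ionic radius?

F⁻

Be²⁺ has 2 e⁻ (Z=4), Mg²⁺ has 10 e⁻ (Z=12), Na⁺ has 10 e⁻ (Z=11), F⁻ has 10 e⁻ (Z=9), O²⁻ has 10 e⁻ (Z=8), N³⁻ has 10 e⁻ (Z=7). Be²⁺ < Mg²⁺ (same group, period 2 vs 3); Mg²⁺ < Na⁺ (both 10 e⁻, Z=12>11); Na⁺ < F⁻ (isoelectronic, higher Z=11 is smaller); F⁻ < O²⁻ (isoelectronic, higher Z=9 is smaller); O²⁻ < N³⁻ (both 10 e⁻, Z=8>7).
That gives Be²⁺ < Mg²⁺ < Na⁺ < F⁻ < O²⁻ < N³⁻. From the largest end, number 3 is F⁻.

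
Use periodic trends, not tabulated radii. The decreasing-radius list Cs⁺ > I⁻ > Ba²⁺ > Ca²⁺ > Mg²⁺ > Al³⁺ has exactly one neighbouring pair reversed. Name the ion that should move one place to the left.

I⁻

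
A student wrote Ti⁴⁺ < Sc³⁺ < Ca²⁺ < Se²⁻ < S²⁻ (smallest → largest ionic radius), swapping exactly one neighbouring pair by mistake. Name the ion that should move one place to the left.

S²⁻

Compare adjacent ions: both in group 16 with the same charge; S²⁻ (period 3) has the smaller radius — yet in this increasing list Se²⁻ sits before S²⁻. Nothing else is reversed, so S²⁻ should move one place to the left.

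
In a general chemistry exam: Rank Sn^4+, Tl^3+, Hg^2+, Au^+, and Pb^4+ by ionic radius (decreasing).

Electron counts and nuclear charges: Sn^4+ has 46 e⁻ (Z=50), Pb^4+ has 78 e⁻ (Z=82), Tl^3+ has 78 e⁻ (Z=81), Hg^2+ has 78 e⁻ (Z=80), Au^+ has 78 e⁻ (Z=79). Sn^4+ < Pb^4+ (same group, 1 shell fewer); Pb^4+ < Tl^3+ (isoelectronic, higher Z=82 is smaller); Tl^3+ < Hg^2+ (isoelectronic, higher Z=81 is smaller); Hg^2+ < Au^+ (both 78 e⁻, Z=80>79).

Au^+ > Hg^2+ > Tl^3+ > Pb^4+ > Sn^4+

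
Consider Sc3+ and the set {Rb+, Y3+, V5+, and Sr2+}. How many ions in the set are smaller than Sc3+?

1

Work out protons and electrons: V5+ has 18 e⁻ (Z=23), Sc3+ has 18 e⁻ (Z=21), Y3+ has 36 e⁻ (Z=39), Sr2+ has 36 e⁻ (Z=38), Rb+ has 36 e⁻ (Z=37). V5+ < Sc3+ (both 18 e⁻, Z=23>21); Sc3+ < Y3+ (same group, period 4 vs 5); Y3+ < Sr2+ (both 36 e⁻, Z=39>38); Sr2+ < Rb+ (isoelectronic, higher Z=38 is smaller).
Placing each against Sc3+: smaller — V5+; larger — Y3+, Sr2+, Rb+. Count: 1.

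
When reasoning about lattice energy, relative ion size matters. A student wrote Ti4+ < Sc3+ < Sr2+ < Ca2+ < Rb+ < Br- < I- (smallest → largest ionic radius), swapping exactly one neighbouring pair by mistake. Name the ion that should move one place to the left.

Ca2+

Compare adjacent ions: Ca2+ and Sr2+ are in one column with the same charge; the lighter period-4 ion has one fewer shell and is smaller — yet in this increasing list Sr2+ sits before Ca2+. Nothing else is reversed, so Ca2+ should move one place to the left.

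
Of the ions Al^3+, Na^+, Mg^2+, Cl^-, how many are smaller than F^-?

3

Al^3+: 10 e⁻, Z=13, Mg^2+: 10 e⁻, Z=12, Na^+: 10 e⁻, Z=11, F^-: 10 e⁻, Z=9, Cl^-: 18 e⁻, Z=17. Al^3+ < Mg^2+ (isoelectronic, higher Z=13 is smaller); Mg^2+ < Na^+ (isoelectronic, higher Z=12 is smaller); Na^+ < F^- (both 10 e⁻, Z=11>9); F^- < Cl^- (same group, period 2 vs 3).
Overall: Al^3+ < Mg^2+ < Na^+ < F^- < Cl^-. F^- has 3 below it and 1 above. That's 3.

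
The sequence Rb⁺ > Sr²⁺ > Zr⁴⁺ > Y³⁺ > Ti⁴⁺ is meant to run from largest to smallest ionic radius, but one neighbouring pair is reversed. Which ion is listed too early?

The pair Zr⁴⁺, Y³⁺ is the wrong way round — they are isoelectronic (36 e⁻) and Zr has more protons than Y (40 vs 39), making Zr⁴⁺ smaller. All other adjacent pairs agree with periodic trends, so Zr⁴⁺ is the misplaced ion.

Zr⁴⁺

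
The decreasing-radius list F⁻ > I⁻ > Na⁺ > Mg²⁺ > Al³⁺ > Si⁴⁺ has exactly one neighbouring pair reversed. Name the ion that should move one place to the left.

Scanning neighbour by neighbour, only F⁻/I⁻ violates a trend: F⁻ and I⁻ are in one column with the same charge; the lighter period-2 ion has 3 fewer shells and is smaller. That makes I⁻ the one sitting a position late relative to where it belongs.

I⁻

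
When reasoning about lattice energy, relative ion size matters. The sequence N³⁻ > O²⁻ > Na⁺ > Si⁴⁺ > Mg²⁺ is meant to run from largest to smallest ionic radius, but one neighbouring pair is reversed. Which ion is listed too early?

Compare adjacent ions: both have 10 electrons but Z(Si)=14 > Z(Mg)=12, so Si⁴⁺ should be the smaller of the two — yet in this decreasing list Si⁴⁺ sits before Mg²⁺. Nothing else is reversed, so Si⁴⁺ should move one place to the right.

Si⁴⁺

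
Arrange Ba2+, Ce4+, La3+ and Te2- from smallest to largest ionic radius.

All of these have 54 electrons (isoelectronic). With the same electron cloud, the ion with the most protons pulls it in tightest. Nuclear charges: Ce4+ (Z=58), La3+ (Z=57), Ba2+ (Z=56), Te2- (Z=52). Highest Z is smallest.

Ce4+ < La3+ < Ba2+ < Te2-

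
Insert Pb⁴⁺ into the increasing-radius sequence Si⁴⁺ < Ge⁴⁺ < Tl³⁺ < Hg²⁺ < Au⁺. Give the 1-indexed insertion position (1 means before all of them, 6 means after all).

Electron counts and nuclear charges: Si⁴⁺: 10 e⁻, Z=14, Ge⁴⁺: 28 e⁻, Z=32, Pb⁴⁺: 78 e⁻, Z=82, Tl³⁺: 78 e⁻, Z=81, Hg²⁺: 78 e⁻, Z=80, Au⁺: 78 e⁻, Z=79. Si⁴⁺ < Ge⁴⁺ (same group, period 3 vs 4); Ge⁴⁺ < Pb⁴⁺ (same group, 2 shells fewer); Pb⁴⁺ < Tl³⁺ (both 78 e⁻, Z=82>81); Tl³⁺ < Hg²⁺ (both 78 e⁻, Z=81>80); Hg²⁺ < Au⁺ (isoelectronic, higher Z=80 is smaller).
Putting Pb⁴⁺ in gives Si⁴⁺ < Ge⁴⁺ < Pb⁴⁺ < Tl³⁺ < Hg²⁺ < Au⁺; it lands at slot 3.

3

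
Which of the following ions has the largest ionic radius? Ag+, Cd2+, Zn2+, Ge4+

Ag+

Tabulating Z and e⁻: Ge4+ (Z=32, 28 e⁻), Zn2+ (Z=30, 28 e⁻), Cd2+ (Z=48, 46 e⁻), Ag+ (Z=47, 46 e⁻). Ge4+ < Zn2+ (both 28 e⁻, Z=32>30); Zn2+ < Cd2+ (same group, period 4 vs 5); Cd2+ < Ag+ (both 46 e⁻, Z=48>47).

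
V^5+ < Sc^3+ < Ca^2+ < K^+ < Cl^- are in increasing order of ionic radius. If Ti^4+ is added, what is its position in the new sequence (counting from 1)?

2

These species are isoelectronic with 18 electrons. The only difference is the number of protons: V^5+ (Z=23), Ti^4+ (Z=22), Sc^3+ (Z=21), Ca^2+ (Z=20), K^+ (Z=19), Cl^- (Z=17). The strongest nuclear pull (V^5+) gives the smallest ion.
The complete sequence is V^5+ < Ti^4+ < Sc^3+ < Ca^2+ < K^+ < Cl^-. Ti^4+ sits at position 2.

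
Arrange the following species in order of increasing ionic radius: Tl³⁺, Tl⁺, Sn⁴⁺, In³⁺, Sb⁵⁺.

Electron counts and nuclear charges: Sb⁵⁺ has 46 e⁻ (Z=51), Sn⁴⁺ has 46 e⁻ (Z=50), In³⁺ has 46 e⁻ (Z=49), Tl³⁺ has 78 e⁻ (Z=81), Tl⁺ has 80 e⁻ (Z=81). Sb⁵⁺ < Sn⁴⁺ (isoelectronic, higher Z=51 is smaller); Sn⁴⁺ < In³⁺ (both 46 e⁻, Z=50>49); In³⁺ < Tl³⁺ (same group, 1 shell fewer); Tl³⁺ < Tl⁺ (same element, +3 vs +1).

Sb⁵⁺ < Sn⁴⁺ < In³⁺ < Tl³⁺ < Tl⁺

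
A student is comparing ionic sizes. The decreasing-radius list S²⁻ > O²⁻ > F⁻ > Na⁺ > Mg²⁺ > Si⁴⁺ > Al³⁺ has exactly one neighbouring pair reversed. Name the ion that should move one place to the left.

Al³⁺

Compare adjacent ions: they are isoelectronic (10 e⁻) and Si has more protons than Al (14 vs 13), making Si⁴⁺ smaller — yet in this decreasing list Si⁴⁺ sits before Al³⁺. Nothing else is reversed, so Al³⁺ should move one place to the left.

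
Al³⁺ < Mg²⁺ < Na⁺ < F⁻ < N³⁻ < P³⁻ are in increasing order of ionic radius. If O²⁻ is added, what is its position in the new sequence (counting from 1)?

5

First list Z and electron count for each: Al³⁺: 10 e⁻, Z=13, Mg²⁺: 10 e⁻, Z=12, Na⁺: 10 e⁻, Z=11, F⁻: 10 e⁻, Z=9, O²⁻: 10 e⁻, Z=8, N³⁻: 10 e⁻, Z=7, P³⁻: 18 e⁻, Z=15. Al³⁺ < Mg²⁺ (both 10 e⁻, Z=13>12); Mg²⁺ < Na⁺ (isoelectronic, higher Z=12 is smaller); Na⁺ < F⁻ (both 10 e⁻, Z=11>9); F⁻ < O²⁻ (isoelectronic, higher Z=9 is smaller); O²⁻ < N³⁻ (isoelectronic, higher Z=8 is smaller); N³⁻ < P³⁻ (same group, period 2 vs 3).
Putting O²⁻ in gives Al³⁺ < Mg²⁺ < Na⁺ < F⁻ < O²⁻ < N³⁻ < P³⁻; it lands at slot 5.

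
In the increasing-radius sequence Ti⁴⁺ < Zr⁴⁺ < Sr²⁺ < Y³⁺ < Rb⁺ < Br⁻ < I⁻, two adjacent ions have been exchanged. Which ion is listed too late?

Scanning neighbour by neighbour, only Sr²⁺/Y³⁺ violates a trend: Y³⁺ and Sr²⁺ share 36 electrons; the higher nuclear charge on Y (Z=39) contracts it more, so Y³⁺ < Sr²⁺. That makes Y³⁺ the one sitting a position late relative to where it belongs.

Y³⁺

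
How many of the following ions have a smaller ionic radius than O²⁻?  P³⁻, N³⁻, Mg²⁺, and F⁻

Electron counts and nuclear charges: Mg²⁺: 10 e⁻, Z=12, F⁻: 10 e⁻, Z=9, O²⁻: 10 e⁻, Z=8, N³⁻: 10 e⁻, Z=7, P³⁻: 18 e⁻, Z=15. Mg²⁺ < F⁻ (isoelectronic, higher Z=12 is smaller); F⁻ < O²⁻ (both 10 e⁻, Z=9>8); O²⁻ < N³⁻ (both 10 e⁻, Z=8>7); N³⁻ < P³⁻ (same group, period 2 vs 3).
Ordering all of them (including O²⁻) by radius gives Mg²⁺ < F⁻ < O²⁻ < N³⁻ < P³⁻. Count: 2.

2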